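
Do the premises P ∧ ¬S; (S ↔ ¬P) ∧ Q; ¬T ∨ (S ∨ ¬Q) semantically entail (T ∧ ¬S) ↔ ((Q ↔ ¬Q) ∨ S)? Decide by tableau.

Yes

Initial set: {(P ∧ ¬S); ((S ↔ ¬P) ∧ Q); (¬T ∨ (S ∨ ¬Q)); ¬((T ∧ ¬S) ↔ ((Q ↔ ¬Q) ∨ S))}.
(P ∧ ¬S): α-rule — add P, ¬S.
((S ↔ ¬P) ∧ Q): α-rule — add (S ↔ ¬P), Q.
(¬T ∨ (S ∨ ¬Q)): β-rule — branch into ¬T  //  (S ∨ ¬Q).
  branch 1 (add ¬T):
    ¬((T ∧ ¬S) ↔ ((Q ↔ ¬Q) ∨ S)): β-rule — branch into (T ∧ ¬S), ¬((Q ↔ ¬Q) ∨ S)  //  ¬(T ∧ ¬S), ((Q ↔ ¬Q) ∨ S).
      branch 1.1 (add (T ∧ ¬S), ¬((Q ↔ ¬Q) ∨ S)):
        (T ∧ ¬S): α-rule — add T, ¬S.
        × closes — contains both T and ¬T.
      branch 1.2 (add ¬(T ∧ ¬S), ((Q ↔ ¬Q) ∨ S)):
        (S ↔ ¬P): β-rule — branch into S, ¬P  //  ¬S, ¬¬P.
          branch 1.2.1 (add S, ¬P):
            × closes — contains both S and ¬S.
          branch 1.2.2 (add ¬S, ¬¬P):
            ¬(T ∧ ¬S): β-rule — branch into ¬T  //  ¬¬S.
              branch 1.2.2.1 (add ¬T):
                ((Q ↔ ¬Q) ∨ S): β-rule — branch into (Q ↔ ¬Q)  //  S.
                  branch 1.2.2.1.1 (add (Q ↔ ¬Q)):
                    (Q ↔ ¬Q): β-rule — branch into Q, ¬Q  //  ¬Q, ¬¬Q.
                      branch 1.2.2.1.1.1 (add Q, ¬Q):
                        × closes — contains both Q and ¬Q.
                      branch 1.2.2.1.1.2 (add ¬Q, ¬¬Q):
                        × closes — contains both Q and ¬Q.
                  branch 1.2.2.1.2 (add S):
                    × closes — contains both S and ¬S.
              branch 1.2.2.2 (add ¬¬S):
                × closes — contains both S and ¬S.
  branch 2 (add (S ∨ ¬Q)):
    ¬((T ∧ ¬S) ↔ ((Q ↔ ¬Q) ∨ S)): β-rule — branch into (T ∧ ¬S), ¬((Q ↔ ¬Q) ∨ S)  //  ¬(T ∧ ¬S), ((Q ↔ ¬Q) ∨ S).
      branch 2.1 (add (T ∧ ¬S), ¬((Q ↔ ¬Q) ∨ S)):
        (T ∧ ¬S): α-rule — add T, ¬S.
        ¬((Q ↔ ¬Q) ∨ S): α-rule — add ¬(Q ↔ ¬Q), ¬S.
        (S ↔ ¬P): β-rule — branch into S, ¬P  //  ¬S, ¬¬P.
          branch 2.1.1 (add S, ¬P):
            × closes — contains both S and ¬S.
          branch 2.1.2 (add ¬S, ¬¬P):
            (S ∨ ¬Q): β-rule — branch into S  //  ¬Q.
              branch 2.1.2.1 (add S):
                × closes — contains both S and ¬S.
              branch 2.1.2.2 (add ¬Q):
                × closes — contains both Q and ¬Q.
      branch 2.2 (add ¬(T ∧ ¬S), ((Q ↔ ¬Q) ∨ S)):
        (S ↔ ¬P): β-rule — branch into S, ¬P  //  ¬S, ¬¬P.
          branch 2.2.1 (add S, ¬P):
            × closes — contains both S and ¬S.
          branch 2.2.2 (add ¬S, ¬¬P):
            (S ∨ ¬Q): β-rule — branch into S  //  ¬Q.
              branch 2.2.2.1 (add S):
                × closes — contains both S and ¬S.
              branch 2.2.2.2 (add ¬Q):
                × closes — contains both Q and ¬Q.
All 12 branches close.
Every branch closed, so the premises entail the conclusion.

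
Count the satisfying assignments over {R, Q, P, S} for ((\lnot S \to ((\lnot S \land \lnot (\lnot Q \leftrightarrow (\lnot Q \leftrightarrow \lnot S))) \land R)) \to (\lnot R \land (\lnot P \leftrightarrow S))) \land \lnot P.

Initial set: {T (((\lnot S \to ((\lnot S \land \lnot (\lnot Q \leftrightarrow (\lnot Q \leftrightarrow \lnot S))) \land R)) \to (\lnot R \land (\lnot P \leftrightarrow S))) \land \lnot P)}.
T (((\lnot S \to ((\lnot S \land \lnot (\lnot Q \leftrightarrow (\lnot Q \leftrightarrow \lnot S))) \land R)) \to (\lnot R \land (\lnot P \leftrightarrow S))) \land \lnot P): α-rule — add T ((\lnot S \to ((\lnot S \land \lnot (\lnot Q \leftrightarrow (\lnot Q \leftrightarrow \lnot S))) \land R)) \to (\lnot R \land (\lnot P \leftrightarrow S))), T \lnot P.
T ((\lnot S \to ((\lnot S \land \lnot (\lnot Q \leftrightarrow (\lnot Q \leftrightarrow \lnot S))) \land R)) \to (\lnot R \land (\lnot P \leftrightarrow S))): β-rule — branch into F (\lnot S \to ((\lnot S \land \lnot (\lnot Q \leftrightarrow (\lnot Q \leftrightarrow \lnot S))) \land R))  //  T (\lnot R \land (\lnot P \leftrightarrow S)).
  branch 1 (add F (\lnot S \to ((\lnot S \land \lnot (\lnot Q \leftrightarrow (\lnot Q \leftrightarrow \lnot S))) \land R))):
    F (\lnot S \to ((\lnot S \land \lnot (\lnot Q \leftrightarrow (\lnot Q \leftrightarrow \lnot S))) \land R)): α-rule — add T \lnot S, F ((\lnot S \land \lnot (\lnot Q \leftrightarrow (\lnot Q \leftrightarrow \lnot S))) \land R).
    F ((\lnot S \land \lnot (\lnot Q \leftrightarrow (\lnot Q \leftrightarrow \lnot S))) \land R): β-rule — branch into F (\lnot S \land \lnot (\lnot Q \leftrightarrow (\lnot Q \leftrightarrow \lnot S)))  //  F R.
      branch 1.1 (add F (\lnot S \land \lnot (\lnot Q \leftrightarrow (\lnot Q \leftrightarrow \lnot S)))):
        F (\lnot S \land \lnot (\lnot Q \leftrightarrow (\lnot Q \leftrightarrow \lnot S))): β-rule — branch into F \lnot S  //  F \lnot (\lnot Q \leftrightarrow (\lnot Q \leftrightarrow \lnot S)).
          branch 1.1.1 (add F \lnot S):
            × closes — contains both S and \lnot S.
          branch 1.1.2 (add F \lnot (\lnot Q \leftrightarrow (\lnot Q \leftrightarrow \lnot S))):
            F \lnot (\lnot Q \leftrightarrow (\lnot Q \leftrightarrow \lnot S)): β-rule — branch into T \lnot Q, T (\lnot Q \leftrightarrow \lnot S)  //  F \lnot Q, F (\lnot Q \leftrightarrow \lnot S).
              branch 1.1.2.1 (add T \lnot Q, T (\lnot Q \leftrightarrow \lnot S)):
                T (\lnot Q \leftrightarrow \lnot S): β-rule — branch into T \lnot Q, T \lnot S  //  F \lnot Q, F \lnot S.
                  branch 1.1.2.1.1 (add T \lnot Q, T \lnot S):
                    ○ open, literals {P=F, Q=F, S=F}.
                  branch 1.1.2.1.2 (add F \lnot Q, F \lnot S):
                    × closes — contains both Q and \lnot Q.
              branch 1.1.2.2 (add F \lnot Q, F (\lnot Q \leftrightarrow \lnot S)):
                F (\lnot Q \leftrightarrow \lnot S): β-rule — branch into T \lnot Q, F \lnot S  //  F \lnot Q, T \lnot S.
                  branch 1.1.2.2.1 (add T \lnot Q, F \lnot S):
                    × closes — contains both Q and \lnot Q.
                  branch 1.1.2.2.2 (add F \lnot Q, T \lnot S):
                    ○ open, literals {P=F, Q=T, S=F}.
      branch 1.2 (add F R):
        ○ open, literals {P=F, R=F, S=F}.
  branch 2 (add T (\lnot R \land (\lnot P \leftrightarrow S))):
    T (\lnot R \land (\lnot P \leftrightarrow S)): α-rule — add T \lnot R, T (\lnot P \leftrightarrow S).
    T (\lnot P \leftrightarrow S): β-rule — branch into T \lnot P, T S  //  F \lnot P, F S.
      branch 2.1 (add T \lnot P, T S):
        ○ open, literals {P=F, R=F, S=T}.
      branch 2.2 (add F \lnot P, F S):
        × closes — contains both P and \lnot P.
4 branches closed, 4 open.
Each open branch fixes some atoms; the unmentioned ones are free. Counting distinct full assignments: branch {P=F, Q=F, S=F} (R) contributes 2 new; branch {P=F, Q=T, S=F} (R) contributes 2 new; branch {P=F, R=F, S=F} (Q) contributes 0 new; branch {P=F, R=F, S=T} (Q) contributes 2 new. Total: 6.

6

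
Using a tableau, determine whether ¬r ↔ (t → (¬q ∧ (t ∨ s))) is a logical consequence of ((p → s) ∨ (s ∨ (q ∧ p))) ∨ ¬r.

No

Initial set: {T (((p → s) ∨ (s ∨ (q ∧ p))) ∨ ¬r); F (¬r ↔ (t → (¬q ∧ (t ∨ s))))}.
T (((p → s) ∨ (s ∨ (q ∧ p))) ∨ ¬r): β-rule — branch into T ((p → s) ∨ (s ∨ (q ∧ p)))  //  T ¬r.
  branch 1 (add T ((p → s) ∨ (s ∨ (q ∧ p)))):
    F (¬r ↔ (t → (¬q ∧ (t ∨ s)))): β-rule — branch into T ¬r, F (t → (¬q ∧ (t ∨ s)))  //  F ¬r, T (t → (¬q ∧ (t ∨ s))).
      branch 1.1 (add T ¬r, F (t → (¬q ∧ (t ∨ s)))):
        F (t → (¬q ∧ (t ∨ s))): α-rule — add T t, F (¬q ∧ (t ∨ s)).
        T ((p → s) ∨ (s ∨ (q ∧ p))): β-rule — branch into T (p → s)  //  T (s ∨ (q ∧ p)).
          branch 1.1.1 (add T (p → s)):
            F (¬q ∧ (t ∨ s)): β-rule — branch into F ¬q  //  F (t ∨ s).
              branch 1.1.1.1 (add F ¬q):
                T (p → s): β-rule — branch into F p  //  T s.
                  branch 1.1.1.1.1 (add F p):
                    ○ open, literals {p=false, q=true, r=false, t=true}.
                  branch 1.1.1.1.2 (add T s):
                    ○ open, literals {q=true, r=false, s=true, t=true}.
              branch 1.1.1.2 (add F (t ∨ s)):
                F (t ∨ s): α-rule — add F t, F s.
                × closes — contains both t and ¬t.
          branch 1.1.2 (add T (s ∨ (q ∧ p))):
            F (¬q ∧ (t ∨ s)): β-rule — branch into F ¬q  //  F (t ∨ s).
              branch 1.1.2.1 (add F ¬q):
                T (s ∨ (q ∧ p)): β-rule — branch into T s  //  T (q ∧ p).
                  branch 1.1.2.1.1 (add T s):
                    ○ open, literals {q=true, r=false, s=true, t=true}.
                  branch 1.1.2.1.2 (add T (q ∧ p)):
                    T (q ∧ p): α-rule — add T q, T p.
                    ○ open, literals {p=true, q=true, r=false, t=true}.
              branch 1.1.2.2 (add F (t ∨ s)):
                F (t ∨ s): α-rule — add F t, F s.
                × closes — contains both t and ¬t.
      branch 1.2 (add F ¬r, T (t → (¬q ∧ (t ∨ s)))):
        T ((p → s) ∨ (s ∨ (q ∧ p))): β-rule — branch into T (p → s)  //  T (s ∨ (q ∧ p)).
          branch 1.2.1 (add T (p → s)):
            T (t → (¬q ∧ (t ∨ s))): β-rule — branch into F t  //  T (¬q ∧ (t ∨ s)).
              branch 1.2.1.1 (add F t):
                T (p → s): β-rule — branch into F p  //  T s.
                  branch 1.2.1.1.1 (add F p):
                    ○ open, literals {p=false, r=true, t=false}.
                  branch 1.2.1.1.2 (add T s):
                    ○ open, literals {r=true, s=true, t=false}.
              branch 1.2.1.2 (add T (¬q ∧ (t ∨ s))):
                T (¬q ∧ (t ∨ s)): α-rule — add T ¬q, T (t ∨ s).
                T (p → s): β-rule — branch into F p  //  T s.
                  branch 1.2.1.2.1 (add F p):
                    T (t ∨ s): β-rule — branch into T t  //  T s.
                      branch 1.2.1.2.1.1 (add T t):
                        ○ open, literals {p=false, q=false, r=true, t=true}.
                      branch 1.2.1.2.1.2 (add T s):
                        ○ open, literals {p=false, q=false, r=true, s=true}.
                  branch 1.2.1.2.2 (add T s):
                    T (t ∨ s): β-rule — branch into T t  //  T s.
                      branch 1.2.1.2.2.1 (add T t):
                        ○ open, literals {q=false, r=true, s=true, t=true}.
                      branch 1.2.1.2.2.2 (add T s):
                        ○ open, literals {q=false, r=true, s=true}.
          branch 1.2.2 (add T (s ∨ (q ∧ p))):
            T (t → (¬q ∧ (t ∨ s))): β-rule — branch into F t  //  T (¬q ∧ (t ∨ s)).
              branch 1.2.2.1 (add F t):
                T (s ∨ (q ∧ p)): β-rule — branch into T s  //  T (q ∧ p).
                  branch 1.2.2.1.1 (add T s):
                    ○ open, literals {r=true, s=true, t=false}.
                  branch 1.2.2.1.2 (add T (q ∧ p)):
                    T (q ∧ p): α-rule — add T q, T p.
                    ○ open, literals {p=true, q=true, r=true, t=false}.
              branch 1.2.2.2 (add T (¬q ∧ (t ∨ s))):
                T (¬q ∧ (t ∨ s)): α-rule — add T ¬q, T (t ∨ s).
                T (s ∨ (q ∧ p)): β-rule — branch into T s  //  T (q ∧ p).
                  branch 1.2.2.2.1 (add T s):
                    T (t ∨ s): β-rule — branch into T t  //  T s.
                      branch 1.2.2.2.1.1 (add T t):
                        ○ open, literals {q=false, r=true, s=true, t=true}.
                      branch 1.2.2.2.1.2 (add T s):
                        ○ open, literals {q=false, r=true, s=true}.
                  branch 1.2.2.2.2 (add T (q ∧ p)):
                    T (q ∧ p): α-rule — add T q, T p.
                    × closes — contains both q and ¬q.
  branch 2 (add T ¬r):
    F (¬r ↔ (t → (¬q ∧ (t ∨ s)))): β-rule — branch into T ¬r, F (t → (¬q ∧ (t ∨ s)))  //  F ¬r, T (t → (¬q ∧ (t ∨ s))).
      branch 2.1 (add T ¬r, F (t → (¬q ∧ (t ∨ s)))):
        F (t → (¬q ∧ (t ∨ s))): α-rule — add T t, F (¬q ∧ (t ∨ s)).
        F (¬q ∧ (t ∨ s)): β-rule — branch into F ¬q  //  F (t ∨ s).
          branch 2.1.1 (add F ¬q):
            ○ open, literals {q=true, r=false, t=true}.
          branch 2.1.2 (add F (t ∨ s)):
            F (t ∨ s): α-rule — add F t, F s.
            × closes — contains both t and ¬t.
      branch 2.2 (add F ¬r, T (t → (¬q ∧ (t ∨ s)))):
        × closes — contains both r and ¬r.
5 branches closed, 15 open.
An open branch gives a countermodel: p=false, q=true, r=false, t=true (unmentioned atoms arbitrary); the premises hold there but the conclusion fails.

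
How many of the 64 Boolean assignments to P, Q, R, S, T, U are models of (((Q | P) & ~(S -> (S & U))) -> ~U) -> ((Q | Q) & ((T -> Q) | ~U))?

Initial set: {((((Q | P) & ~(S -> (S & U))) -> ~U) -> ((Q | Q) & ((T -> Q) | ~U)))}.
((((Q | P) & ~(S -> (S & U))) -> ~U) -> ((Q | Q) & ((T -> Q) | ~U))): β-rule — branch into ~(((Q | P) & ~(S -> (S & U))) -> ~U)  //  ((Q | Q) & ((T -> Q) | ~U)).
  branch 1 (add ~(((Q | P) & ~(S -> (S & U))) -> ~U)):
    ~(((Q | P) & ~(S -> (S & U))) -> ~U): α-rule — add ((Q | P) & ~(S -> (S & U))), ~~U.
    ((Q | P) & ~(S -> (S & U))): α-rule — add (Q | P), ~(S -> (S & U)).
    ~(S -> (S & U)): α-rule — add S, ~(S & U).
    (Q | P): β-rule — branch into Q  //  P.
      branch 1.1 (add Q):
        ~(S & U): β-rule — branch into ~S  //  ~U.
          branch 1.1.1 (add ~S):
            × closes — contains both S and ~S.
          branch 1.1.2 (add ~U):
            × closes — contains both U and ~U.
      branch 1.2 (add P):
        ~(S & U): β-rule — branch into ~S  //  ~U.
          branch 1.2.1 (add ~S):
            × closes — contains both S and ~S.
          branch 1.2.2 (add ~U):
            × closes — contains both U and ~U.
  branch 2 (add ((Q | Q) & ((T -> Q) | ~U))):
    ((Q | Q) & ((T -> Q) | ~U)): α-rule — add (Q | Q), ((T -> Q) | ~U).
    (Q | Q): β-rule — branch into Q  //  Q.
      branch 2.1 (add Q):
        ((T -> Q) | ~U): β-rule — branch into (T -> Q)  //  ~U.
          branch 2.1.1 (add (T -> Q)):
            (T -> Q): β-rule — branch into ~T  //  Q.
              branch 2.1.1.1 (add ~T):
                ○ open, literals {Q=1, T=0}.
              branch 2.1.1.2 (add Q):
                ○ open, literals {Q=1}.
          branch 2.1.2 (add ~U):
            ○ open, literals {Q=1, U=0}.
      branch 2.2 (add Q):
        ((T -> Q) | ~U): β-rule — branch into (T -> Q)  //  ~U.
          branch 2.2.1 (add (T -> Q)):
            (T -> Q): β-rule — branch into ~T  //  Q.
              branch 2.2.1.1 (add ~T):
                ○ open, literals {Q=1, T=0}.
              branch 2.2.1.2 (add Q):
                ○ open, literals {Q=1}.
          branch 2.2.2 (add ~U):
            ○ open, literals {Q=1, U=0}.
4 branches closed, 6 open.
Each open branch fixes some atoms; the unmentioned ones are free. Counting distinct full assignments: branch {Q=1, T=0} (P, R, S, U) contributes 16 new; branch {Q=1} (P, R, S, T, U) contributes 16 new; branch {Q=1, U=0} (P, R, S, T) contributes 0 new; branch {Q=1, T=0} (P, R, S, U) contributes 0 new; branch {Q=1} (P, R, S, T, U) contributes 0 new; branch {Q=1, U=0} (P, R, S, T) contributes 0 new. Total: 32.

32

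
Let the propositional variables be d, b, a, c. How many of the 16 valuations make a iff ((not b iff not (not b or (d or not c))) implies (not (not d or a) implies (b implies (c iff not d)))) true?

9

Initial set: {T (a iff ((not b iff not (not b or (d or not c))) implies (not (not d or a) implies (b implies (c iff not d)))))}.
T (a iff ((not b iff not (not b or (d or not c))) implies (not (not d or a) implies (b implies (c iff not d))))): β-rule — branch into T a, T ((not b iff not (not b or (d or not c))) implies (not (not d or a) implies (b implies (c iff not d))))  //  F a, F ((not b iff not (not b or (d or not c))) implies (not (not d or a) implies (b implies (c iff not d)))).
  branch 1 (add T a, T ((not b iff not (not b or (d or not c))) implies (not (not d or a) implies (b implies (c iff not d))))):
    T ((not b iff not (not b or (d or not c))) implies (not (not d or a) implies (b implies (c iff not d)))): β-rule — branch into F (not b iff not (not b or (d or not c)))  //  T (not (not d or a) implies (b implies (c iff not d))).
      branch 1.1 (add F (not b iff not (not b or (d or not c)))):
        F (not b iff not (not b or (d or not c))): β-rule — branch into T not b, F not (not b or (d or not c))  //  F not b, T not (not b or (d or not c)).
          branch 1.1.1 (add T not b, F not (not b or (d or not c))):
            F not (not b or (d or not c)): β-rule — branch into T not b  //  T (d or not c).
              branch 1.1.1.1 (add T not b):
                ○ open, literals {a=true, b=false}.
              branch 1.1.1.2 (add T (d or not c)):
                T (d or not c): β-rule — branch into T d  //  T not c.
                  branch 1.1.1.2.1 (add T d):
                    ○ open, literals {a=true, b=false, d=true}.
                  branch 1.1.1.2.2 (add T not c):
                    ○ open, literals {a=true, b=false, c=false}.
          branch 1.1.2 (add F not b, T not (not b or (d or not c))):
            T not (not b or (d or not c)): α-rule — add F not b, F (d or not c).
            F (d or not c): α-rule — add F d, F not c.
            ○ open, literals {a=true, b=true, c=true, d=false}.
      branch 1.2 (add T (not (not d or a) implies (b implies (c iff not d)))):
        T (not (not d or a) implies (b implies (c iff not d))): β-rule — branch into F not (not d or a)  //  T (b implies (c iff not d)).
          branch 1.2.1 (add F not (not d or a)):
            F not (not d or a): β-rule — branch into T not d  //  T a.
              branch 1.2.1.1 (add T not d):
                ○ open, literals {a=true, d=false}.
              branch 1.2.1.2 (add T a):
                ○ open, literals {a=true}.
          branch 1.2.2 (add T (b implies (c iff not d))):
            T (b implies (c iff not d)): β-rule — branch into F b  //  T (c iff not d).
              branch 1.2.2.1 (add F b):
                ○ open, literals {a=true, b=false}.
              branch 1.2.2.2 (add T (c iff not d)):
                T (c iff not d): β-rule — branch into T c, T not d  //  F c, F not d.
                  branch 1.2.2.2.1 (add T c, T not d):
                    ○ open, literals {a=true, c=true, d=false}.
                  branch 1.2.2.2.2 (add F c, F not d):
                    ○ open, literals {a=true, c=false, d=true}.
  branch 2 (add F a, F ((not b iff not (not b or (d or not c))) implies (not (not d or a) implies (b implies (c iff not d))))):
    F ((not b iff not (not b or (d or not c))) implies (not (not d or a) implies (b implies (c iff not d)))): α-rule — add T (not b iff not (not b or (d or not c))), F (not (not d or a) implies (b implies (c iff not d))).
    F (not (not d or a) implies (b implies (c iff not d))): α-rule — add T not (not d or a), F (b implies (c iff not d)).
    T not (not d or a): α-rule — add F not d, F a.
    F (b implies (c iff not d)): α-rule — add T b, F (c iff not d).
    T (not b iff not (not b or (d or not c))): β-rule — branch into T not b, T not (not b or (d or not c))  //  F not b, F not (not b or (d or not c)).
      branch 2.1 (add T not b, T not (not b or (d or not c))):
        × closes — contains both b and not b.
      branch 2.2 (add F not b, F not (not b or (d or not c))):
        F (c iff not d): β-rule — branch into T c, F not d  //  F c, T not d.
          branch 2.2.1 (add T c, F not d):
            F not (not b or (d or not c)): β-rule — branch into T not b  //  T (d or not c).
              branch 2.2.1.1 (add T not b):
                × closes — contains both b and not b.
              branch 2.2.1.2 (add T (d or not c)):
                T (d or not c): β-rule — branch into T d  //  T not c.
                  branch 2.2.1.2.1 (add T d):
                    ○ open, literals {a=false, b=true, c=true, d=true}.
                  branch 2.2.1.2.2 (add T not c):
                    × closes — contains both c and not c.
          branch 2.2.2 (add F c, T not d):
            × closes — contains both d and not d.
4 branches closed, 10 open.
Each open branch fixes some atoms; the unmentioned ones are free. Counting distinct full assignments: branch {a=true, b=false} (d, c) contributes 4 new; branch {a=true, b=false, d=true} (c) contributes 0 new; branch {a=true, b=false, c=false} (d) contributes 0 new; branch {a=true, b=true, c=true, d=false} (none free) contributes 1 new; branch {a=true, d=false} (b, c) contributes 1 new; branch {a=true} (d, b, c) contributes 2 new; branch {a=true, b=false} (d, c) contributes 0 new; branch {a=true, c=true, d=false} (b) contributes 0 new; branch {a=true, c=false, d=true} (b) contributes 0 new; branch {a=false, b=true, c=true, d=true} (none free) contributes 1 new. Total: 9.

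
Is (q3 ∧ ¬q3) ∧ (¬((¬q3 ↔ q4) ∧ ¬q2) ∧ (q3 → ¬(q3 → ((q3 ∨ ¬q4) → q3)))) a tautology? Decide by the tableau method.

Assume the negation and expand:
Initial set: {¬((q3 ∧ ¬q3) ∧ (¬((¬q3 ↔ q4) ∧ ¬q2) ∧ (q3 → ¬(q3 → ((q3 ∨ ¬q4) → q3)))))}.
¬((q3 ∧ ¬q3) ∧ (¬((¬q3 ↔ q4) ∧ ¬q2) ∧ (q3 → ¬(q3 → ((q3 ∨ ¬q4) → q3))))): β-rule — branch into ¬(q3 ∧ ¬q3)  //  ¬(¬((¬q3 ↔ q4) ∧ ¬q2) ∧ (q3 → ¬(q3 → ((q3 ∨ ¬q4) → q3)))).
  branch 1 (add ¬(q3 ∧ ¬q3)):
    ¬(q3 ∧ ¬q3): β-rule — branch into ¬q3  //  ¬¬q3.
      branch 1.1 (add ¬q3):
        ○ open, literals {q3=false}.
      branch 1.2 (add ¬¬q3):
        ○ open, literals {q3=true}.
  branch 2 (add ¬(¬((¬q3 ↔ q4) ∧ ¬q2) ∧ (q3 → ¬(q3 → ((q3 ∨ ¬q4) → q3))))):
    ¬(¬((¬q3 ↔ q4) ∧ ¬q2) ∧ (q3 → ¬(q3 → ((q3 ∨ ¬q4) → q3)))): β-rule — branch into ¬¬((¬q3 ↔ q4) ∧ ¬q2)  //  ¬(q3 → ¬(q3 → ((q3 ∨ ¬q4) → q3))).
      branch 2.1 (add ¬¬((¬q3 ↔ q4) ∧ ¬q2)):
        ¬¬((¬q3 ↔ q4) ∧ ¬q2): α-rule — add (¬q3 ↔ q4), ¬q2.
        (¬q3 ↔ q4): β-rule — branch into ¬q3, q4  //  ¬¬q3, ¬q4.
          branch 2.1.1 (add ¬q3, q4):
            ○ open, literals {q2=false, q3=false, q4=true}.
          branch 2.1.2 (add ¬¬q3, ¬q4):
            ○ open, literals {q2=false, q3=true, q4=false}.
      branch 2.2 (add ¬(q3 → ¬(q3 → ((q3 ∨ ¬q4) → q3)))):
        ¬(q3 → ¬(q3 → ((q3 ∨ ¬q4) → q3))): α-rule — add q3, ¬¬(q3 → ((q3 ∨ ¬q4) → q3)).
        ¬¬(q3 → ((q3 ∨ ¬q4) → q3)): β-rule — branch into ¬q3  //  ((q3 ∨ ¬q4) → q3).
          branch 2.2.1 (add ¬q3):
            × closes — contains both q3 and ¬q3.
          branch 2.2.2 (add ((q3 ∨ ¬q4) → q3)):
            ((q3 ∨ ¬q4) → q3): β-rule — branch into ¬(q3 ∨ ¬q4)  //  q3.
              branch 2.2.2.1 (add ¬(q3 ∨ ¬q4)):
                ¬(q3 ∨ ¬q4): α-rule — add ¬q3, ¬¬q4.
                × closes — contains both q3 and ¬q3.
              branch 2.2.2.2 (add q3):
                ○ open, literals {q3=true}.
2 branches closed, 5 open.
An open branch gives a countermodel: q3=false (unmentioned atoms arbitrary); under it the original formula is false.

Not valid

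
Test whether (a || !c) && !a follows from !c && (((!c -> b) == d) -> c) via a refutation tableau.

Initial set: {(!c && (((!c -> b) == d) -> c)); !((a || !c) && !a)}.
(!c && (((!c -> b) == d) -> c)): α-rule — add !c, (((!c -> b) == d) -> c).
!((a || !c) && !a): β-rule — branch into !(a || !c)  //  !!a.
  branch 1 (add !(a || !c)):
    !(a || !c): α-rule — add !a, !!c.
    × closes — contains both c and !c.
  branch 2 (add !!a):
    (((!c -> b) == d) -> c): β-rule — branch into !((!c -> b) == d)  //  c.
      branch 2.1 (add !((!c -> b) == d)):
        !((!c -> b) == d): β-rule — branch into (!c -> b), !d  //  !(!c -> b), d.
          branch 2.1.1 (add (!c -> b), !d):
            (!c -> b): β-rule — branch into !!c  //  b.
              branch 2.1.1.1 (add !!c):
                × closes — contains both c and !c.
              branch 2.1.1.2 (add b):
                ○ open, literals {a=T, b=T, c=F, d=F}.
          branch 2.1.2 (add !(!c -> b), d):
            !(!c -> b): α-rule — add !c, !b.
            ○ open, literals {a=T, b=F, c=F, d=T}.
      branch 2.2 (add c):
        × closes — contains both c and !c.
3 branches closed, 2 open.
An open branch gives a countermodel: a=T, b=T, c=F, d=F (unmentioned atoms arbitrary); the premises hold there but the conclusion fails.

No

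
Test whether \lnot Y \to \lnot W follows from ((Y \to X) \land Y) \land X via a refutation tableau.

Initial set: {(((Y \to X) \land Y) \land X); \lnot (\lnot Y \to \lnot W)}.
(((Y \to X) \land Y) \land X): α-rule — add ((Y \to X) \land Y), X.
\lnot (\lnot Y \to \lnot W): α-rule — add \lnot Y, \lnot \lnot W.
((Y \to X) \land Y): α-rule — add (Y \to X), Y.
× closes — contains both Y and \lnot Y.
All 1 branch closes.
Every branch closed, so the premises entail the conclusion.

Yes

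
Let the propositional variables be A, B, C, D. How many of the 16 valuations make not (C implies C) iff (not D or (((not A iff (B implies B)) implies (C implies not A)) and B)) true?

Initial set: {T (not (C implies C) iff (not D or (((not A iff (B implies B)) implies (C implies not A)) and B)))}.
T (not (C implies C) iff (not D or (((not A iff (B implies B)) implies (C implies not A)) and B))): β-rule — branch into T not (C implies C), T (not D or (((not A iff (B implies B)) implies (C implies not A)) and B))  //  F not (C implies C), F (not D or (((not A iff (B implies B)) implies (C implies not A)) and B)).
  branch 1 (add T not (C implies C), T (not D or (((not A iff (B implies B)) implies (C implies not A)) and B))):
    T not (C implies C): α-rule — add T C, F C.
    × closes — contains both C and not C.
  branch 2 (add F not (C implies C), F (not D or (((not A iff (B implies B)) implies (C implies not A)) and B))):
    F (not D or (((not A iff (B implies B)) implies (C implies not A)) and B)): α-rule — add F not D, F (((not A iff (B implies B)) implies (C implies not A)) and B).
    F not (C implies C): β-rule — branch into F C  //  T C.
      branch 2.1 (add F C):
        F (((not A iff (B implies B)) implies (C implies not A)) and B): β-rule — branch into F ((not A iff (B implies B)) implies (C implies not A))  //  F B.
          branch 2.1.1 (add F ((not A iff (B implies B)) implies (C implies not A))):
            F ((not A iff (B implies B)) implies (C implies not A)): α-rule — add T (not A iff (B implies B)), F (C implies not A).
            F (C implies not A): α-rule — add T C, F not A.
            × closes — contains both C and not C.
          branch 2.1.2 (add F B):
            ○ open, literals {B=false, C=false, D=true}.
      branch 2.2 (add T C):
        F (((not A iff (B implies B)) implies (C implies not A)) and B): β-rule — branch into F ((not A iff (B implies B)) implies (C implies not A))  //  F B.
          branch 2.2.1 (add F ((not A iff (B implies B)) implies (C implies not A))):
            F ((not A iff (B implies B)) implies (C implies not A)): α-rule — add T (not A iff (B implies B)), F (C implies not A).
            F (C implies not A): α-rule — add T C, F not A.
            T (not A iff (B implies B)): β-rule — branch into T not A, T (B implies B)  //  F not A, F (B implies B).
              branch 2.2.1.1 (add T not A, T (B implies B)):
                × closes — contains both A and not A.
              branch 2.2.1.2 (add F not A, F (B implies B)):
                F (B implies B): α-rule — add T B, F B.
                × closes — contains both B and not B.
          branch 2.2.2 (add F B):
            ○ open, literals {B=false, C=true, D=true}.
4 branches closed, 2 open.
Each open branch fixes some atoms; the unmentioned ones are free. Counting distinct full assignments: branch {B=false, C=false, D=true} (A) contributes 2 new; branch {B=false, C=true, D=true} (A) contributes 2 new. Total: 4.

4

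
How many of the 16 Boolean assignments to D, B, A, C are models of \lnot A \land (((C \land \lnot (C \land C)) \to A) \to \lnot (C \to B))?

2

Initial set: {(\lnot A \land (((C \land \lnot (C \land C)) \to A) \to \lnot (C \to B)))}.
(\lnot A \land (((C \land \lnot (C \land C)) \to A) \to \lnot (C \to B))): α-rule — add \lnot A, (((C \land \lnot (C \land C)) \to A) \to \lnot (C \to B)).
(((C \land \lnot (C \land C)) \to A) \to \lnot (C \to B)): β-rule — branch into \lnot ((C \land \lnot (C \land C)) \to A)  //  \lnot (C \to B).
  branch 1 (add \lnot ((C \land \lnot (C \land C)) \to A)):
    \lnot ((C \land \lnot (C \land C)) \to A): α-rule — add (C \land \lnot (C \land C)), \lnot A.
    (C \land \lnot (C \land C)): α-rule — add C, \lnot (C \land C).
    \lnot (C \land C): β-rule — branch into \lnot C  //  \lnot C.
      branch 1.1 (add \lnot C):
        × closes — contains both C and \lnot C.
      branch 1.2 (add \lnot C):
        × closes — contains both C and \lnot C.
  branch 2 (add \lnot (C \to B)):
    \lnot (C \to B): α-rule — add C, \lnot B.
    ○ open, literals {A=0, B=0, C=1}.
2 branches closed, 1 open.
Each open branch fixes some atoms; the unmentioned ones are free. Counting distinct full assignments: branch {A=0, B=0, C=1} (D) contributes 2 new. Total: 2.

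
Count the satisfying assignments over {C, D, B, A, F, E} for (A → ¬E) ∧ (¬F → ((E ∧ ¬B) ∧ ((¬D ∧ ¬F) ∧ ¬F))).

26

Initial set: {((A → ¬E) ∧ (¬F → ((E ∧ ¬B) ∧ ((¬D ∧ ¬F) ∧ ¬F))))}.
((A → ¬E) ∧ (¬F → ((E ∧ ¬B) ∧ ((¬D ∧ ¬F) ∧ ¬F)))): α-rule — add (A → ¬E), (¬F → ((E ∧ ¬B) ∧ ((¬D ∧ ¬F) ∧ ¬F))).
(A → ¬E): β-rule — branch into ¬A  //  ¬E.
  branch 1 (add ¬A):
    (¬F → ((E ∧ ¬B) ∧ ((¬D ∧ ¬F) ∧ ¬F))): β-rule — branch into ¬¬F  //  ((E ∧ ¬B) ∧ ((¬D ∧ ¬F) ∧ ¬F)).
      branch 1.1 (add ¬¬F):
        ○ open, literals {A=F, F=T}.
      branch 1.2 (add ((E ∧ ¬B) ∧ ((¬D ∧ ¬F) ∧ ¬F))):
        ((E ∧ ¬B) ∧ ((¬D ∧ ¬F) ∧ ¬F)): α-rule — add (E ∧ ¬B), ((¬D ∧ ¬F) ∧ ¬F).
        (E ∧ ¬B): α-rule — add E, ¬B.
        ((¬D ∧ ¬F) ∧ ¬F): α-rule — add (¬D ∧ ¬F), ¬F.
        (¬D ∧ ¬F): α-rule — add ¬D, ¬F.
        ○ open, literals {A=F, B=F, D=F, E=T, F=F}.
  branch 2 (add ¬E):
    (¬F → ((E ∧ ¬B) ∧ ((¬D ∧ ¬F) ∧ ¬F))): β-rule — branch into ¬¬F  //  ((E ∧ ¬B) ∧ ((¬D ∧ ¬F) ∧ ¬F)).
      branch 2.1 (add ¬¬F):
        ○ open, literals {E=F, F=T}.
      branch 2.2 (add ((E ∧ ¬B) ∧ ((¬D ∧ ¬F) ∧ ¬F))):
        ((E ∧ ¬B) ∧ ((¬D ∧ ¬F) ∧ ¬F)): α-rule — add (E ∧ ¬B), ((¬D ∧ ¬F) ∧ ¬F).
        (E ∧ ¬B): α-rule — add E, ¬B.
        × closes — contains both E and ¬E.
1 branch closed, 3 open.
Each open branch fixes some atoms; the unmentioned ones are free. Counting distinct full assignments: branch {A=F, F=T} (C, D, B, E) contributes 16 new; branch {A=F, B=F, D=F, E=T, F=F} (C) contributes 2 new; branch {E=F, F=T} (C, D, B, A) contributes 8 new. Total: 26.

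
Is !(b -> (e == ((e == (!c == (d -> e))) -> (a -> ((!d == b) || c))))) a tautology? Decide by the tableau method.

Assume the negation and expand:
Initial set: {!!(b -> (e == ((e == (!c == (d -> e))) -> (a -> ((!d == b) || c)))))}.
!!(b -> (e == ((e == (!c == (d -> e))) -> (a -> ((!d == b) || c))))): β-rule — branch into !b  //  (e == ((e == (!c == (d -> e))) -> (a -> ((!d == b) || c)))).
  branch 1 (add !b):
    ○ open, literals {b=0}.
  branch 2 (add (e == ((e == (!c == (d -> e))) -> (a -> ((!d == b) || c))))):
    (e == ((e == (!c == (d -> e))) -> (a -> ((!d == b) || c)))): β-rule — branch into e, ((e == (!c == (d -> e))) -> (a -> ((!d == b) || c)))  //  !e, !((e == (!c == (d -> e))) -> (a -> ((!d == b) || c))).
      branch 2.1 (add e, ((e == (!c == (d -> e))) -> (a -> ((!d == b) || c)))):
        ((e == (!c == (d -> e))) -> (a -> ((!d == b) || c))): β-rule — branch into !(e == (!c == (d -> e)))  //  (a -> ((!d == b) || c)).
          branch 2.1.1 (add !(e == (!c == (d -> e)))):
            !(e == (!c == (d -> e))): β-rule — branch into e, !(!c == (d -> e))  //  !e, (!c == (d -> e)).
              branch 2.1.1.1 (add e, !(!c == (d -> e))):
                !(!c == (d -> e)): β-rule — branch into !c, !(d -> e)  //  !!c, (d -> e).
                  branch 2.1.1.1.1 (add !c, !(d -> e)):
                    !(d -> e): α-rule — add d, !e.
                    × closes — contains both e and !e.
                  branch 2.1.1.1.2 (add !!c, (d -> e)):
                    (d -> e): β-rule — branch into !d  //  e.
                      branch 2.1.1.1.2.1 (add !d):
                        ○ open, literals {c=1, d=0, e=1}.
                      branch 2.1.1.1.2.2 (add e):
                        ○ open, literals {c=1, e=1}.
              branch 2.1.1.2 (add !e, (!c == (d -> e))):
                × closes — contains both e and !e.
          branch 2.1.2 (add (a -> ((!d == b) || c))):
            (a -> ((!d == b) || c)): β-rule — branch into !a  //  ((!d == b) || c).
              branch 2.1.2.1 (add !a):
                ○ open, literals {a=0, e=1}.
              branch 2.1.2.2 (add ((!d == b) || c)):
                ((!d == b) || c): β-rule — branch into (!d == b)  //  c.
                  branch 2.1.2.2.1 (add (!d == b)):
                    (!d == b): β-rule — branch into !d, b  //  !!d, !b.
                      branch 2.1.2.2.1.1 (add !d, b):
                        ○ open, literals {b=1, d=0, e=1}.
                      branch 2.1.2.2.1.2 (add !!d, !b):
                        ○ open, literals {b=0, d=1, e=1}.
                  branch 2.1.2.2.2 (add c):
                    ○ open, literals {c=1, e=1}.
      branch 2.2 (add !e, !((e == (!c == (d -> e))) -> (a -> ((!d == b) || c)))):
        !((e == (!c == (d -> e))) -> (a -> ((!d == b) || c))): α-rule — add (e == (!c == (d -> e))), !(a -> ((!d == b) || c)).
        !(a -> ((!d == b) || c)): α-rule — add a, !((!d == b) || c).
        !((!d == b) || c): α-rule — add !(!d == b), !c.
        (e == (!c == (d -> e))): β-rule — branch into e, (!c == (d -> e))  //  !e, !(!c == (d -> e)).
          branch 2.2.1 (add e, (!c == (d -> e))):
            × closes — contains both e and !e.
          branch 2.2.2 (add !e, !(!c == (d -> e))):
            !(!d == b): β-rule — branch into !d, !b  //  !!d, b.
              branch 2.2.2.1 (add !d, !b):
                !(!c == (d -> e)): β-rule — branch into !c, !(d -> e)  //  !!c, (d -> e).
                  branch 2.2.2.1.1 (add !c, !(d -> e)):
                    !(d -> e): α-rule — add d, !e.
                    × closes — contains both d and !d.
                  branch 2.2.2.1.2 (add !!c, (d -> e)):
                    × closes — contains both c and !c.
              branch 2.2.2.2 (add !!d, b):
                !(!c == (d -> e)): β-rule — branch into !c, !(d -> e)  //  !!c, (d -> e).
                  branch 2.2.2.2.1 (add !c, !(d -> e)):
                    !(d -> e): α-rule — add d, !e.
                    ○ open, literals {a=1, b=1, c=0, d=1, e=0}.
                  branch 2.2.2.2.2 (add !!c, (d -> e)):
                    × closes — contains both c and !c.
6 branches closed, 8 open.
An open branch gives a countermodel: b=0 (unmentioned atoms arbitrary); under it the original formula is false.

Not valid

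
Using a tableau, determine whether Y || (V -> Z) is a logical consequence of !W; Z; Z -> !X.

Yes

Initial set: {T !W; T Z; T (Z -> !X); F (Y || (V -> Z))}.
F (Y || (V -> Z)): α-rule — add F Y, F (V -> Z).
F (V -> Z): α-rule — add T V, F Z.
× closes — contains both Z and !Z.
All 1 branch closes.
Every branch closed, so the premises entail the conclusion.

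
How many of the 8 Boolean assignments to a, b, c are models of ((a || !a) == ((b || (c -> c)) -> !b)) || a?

Initial set: {(((a || !a) == ((b || (c -> c)) -> !b)) || a)}.
(((a || !a) == ((b || (c -> c)) -> !b)) || a): β-rule — branch into ((a || !a) == ((b || (c -> c)) -> !b))  //  a.
  branch 1 (add ((a || !a) == ((b || (c -> c)) -> !b))):
    ((a || !a) == ((b || (c -> c)) -> !b)): β-rule — branch into (a || !a), ((b || (c -> c)) -> !b)  //  !(a || !a), !((b || (c -> c)) -> !b).
      branch 1.1 (add (a || !a), ((b || (c -> c)) -> !b)):
        (a || !a): β-rule — branch into a  //  !a.
          branch 1.1.1 (add a):
            ((b || (c -> c)) -> !b): β-rule — branch into !(b || (c -> c))  //  !b.
              branch 1.1.1.1 (add !(b || (c -> c))):
                !(b || (c -> c)): α-rule — add !b, !(c -> c).
                !(c -> c): α-rule — add c, !c.
                × closes — contains both c and !c.
              branch 1.1.1.2 (add !b):
                ○ open, literals {a=T, b=F}.
          branch 1.1.2 (add !a):
            ((b || (c -> c)) -> !b): β-rule — branch into !(b || (c -> c))  //  !b.
              branch 1.1.2.1 (add !(b || (c -> c))):
                !(b || (c -> c)): α-rule — add !b, !(c -> c).
                !(c -> c): α-rule — add c, !c.
                × closes — contains both c and !c.
              branch 1.1.2.2 (add !b):
                ○ open, literals {a=F, b=F}.
      branch 1.2 (add !(a || !a), !((b || (c -> c)) -> !b)):
        !(a || !a): α-rule — add !a, !!a.
        × closes — contains both a and !a.
  branch 2 (add a):
    ○ open, literals {a=T}.
3 branches closed, 3 open.
Each open branch fixes some atoms; the unmentioned ones are free. Counting distinct full assignments: branch {a=T, b=F} (c) contributes 2 new; branch {a=F, b=F} (c) contributes 2 new; branch {a=T} (b, c) contributes 2 new. Total: 6.

6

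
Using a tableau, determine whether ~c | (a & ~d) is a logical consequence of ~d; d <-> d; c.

No

Initial set: {~d; (d <-> d); c; ~(~c | (a & ~d))}.
~(~c | (a & ~d)): α-rule — add ~~c, ~(a & ~d).
(d <-> d): β-rule — branch into d, d  //  ~d, ~d.
  branch 1 (add d, d):
    × closes — contains both d and ~d.
  branch 2 (add ~d, ~d):
    ~(a & ~d): β-rule — branch into ~a  //  ~~d.
      branch 2.1 (add ~a):
        ○ open, literals {a=F, c=T, d=F}.
      branch 2.2 (add ~~d):
        × closes — contains both d and ~d.
2 branches closed, 1 open.
An open branch gives a countermodel: a=F, c=T, d=F (unmentioned atoms arbitrary); the premises hold there but the conclusion fails.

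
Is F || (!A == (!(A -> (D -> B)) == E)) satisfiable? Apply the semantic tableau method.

Initial set: {(F || (!A == (!(A -> (D -> B)) == E)))}.
(F || (!A == (!(A -> (D -> B)) == E))): β-rule — branch into F  //  (!A == (!(A -> (D -> B)) == E)).
  branch 1 (add F):
    ○ open, literals {F=1}.
  branch 2 (add (!A == (!(A -> (D -> B)) == E))):
    (!A == (!(A -> (D -> B)) == E)): β-rule — branch into !A, (!(A -> (D -> B)) == E)  //  !!A, !(!(A -> (D -> B)) == E).
      branch 2.1 (add !A, (!(A -> (D -> B)) == E)):
        (!(A -> (D -> B)) == E): β-rule — branch into !(A -> (D -> B)), E  //  !!(A -> (D -> B)), !E.
          branch 2.1.1 (add !(A -> (D -> B)), E):
            !(A -> (D -> B)): α-rule — add A, !(D -> B).
            × closes — contains both A and !A.
          branch 2.1.2 (add !!(A -> (D -> B)), !E):
            !!(A -> (D -> B)): β-rule — branch into !A  //  (D -> B).
              branch 2.1.2.1 (add !A):
                ○ open, literals {A=0, E=0}.
              branch 2.1.2.2 (add (D -> B)):
                (D -> B): β-rule — branch into !D  //  B.
                  branch 2.1.2.2.1 (add !D):
                    ○ open, literals {A=0, D=0, E=0}.
                  branch 2.1.2.2.2 (add B):
                    ○ open, literals {A=0, B=1, E=0}.
      branch 2.2 (add !!A, !(!(A -> (D -> B)) == E)):
        !(!(A -> (D -> B)) == E): β-rule — branch into !(A -> (D -> B)), !E  //  !!(A -> (D -> B)), E.
          branch 2.2.1 (add !(A -> (D -> B)), !E):
            !(A -> (D -> B)): α-rule — add A, !(D -> B).
            !(D -> B): α-rule — add D, !B.
            ○ open, literals {A=1, B=0, D=1, E=0}.
          branch 2.2.2 (add !!(A -> (D -> B)), E):
            !!(A -> (D -> B)): β-rule — branch into !A  //  (D -> B).
              branch 2.2.2.1 (add !A):
                × closes — contains both A and !A.
              branch 2.2.2.2 (add (D -> B)):
                (D -> B): β-rule — branch into !D  //  B.
                  branch 2.2.2.2.1 (add !D):
                    ○ open, literals {A=1, D=0, E=1}.
                  branch 2.2.2.2.2 (add B):
                    ○ open, literals {A=1, B=1, E=1}.
2 branches closed, 7 open.
An open branch gives a satisfying assignment: F=1.

Satisfiable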